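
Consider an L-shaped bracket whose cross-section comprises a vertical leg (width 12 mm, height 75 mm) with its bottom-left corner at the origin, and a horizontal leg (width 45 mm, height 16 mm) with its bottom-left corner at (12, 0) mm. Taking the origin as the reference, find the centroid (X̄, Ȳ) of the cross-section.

X̄ = 18.67 mm, Ȳ = 24.39 mm

Part | A | x̄ᵢ | ȳᵢ | A·x̄ᵢ | A·ȳᵢ
vertical leg | 900.00 | 6.00 | 37.50 | 5400.00 | 33750.00
horizontal leg | 720.00 | 34.50 | 8.00 | 24840.00 | 5760.00
Σ | 1620.00 |  |  | 30240.00 | 39510.00
X̄ = 30240.00 / 1620.00 = 18.67 mm
Ȳ = 39510.00 / 1620.00 = 24.39 mm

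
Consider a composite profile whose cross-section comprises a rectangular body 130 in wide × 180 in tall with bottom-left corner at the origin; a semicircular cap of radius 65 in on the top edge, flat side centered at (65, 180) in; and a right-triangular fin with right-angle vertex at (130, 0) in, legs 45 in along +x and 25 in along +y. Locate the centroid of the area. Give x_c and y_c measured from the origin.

rectangular body: A = 130 × 180 = 23400.00, centroid at (65.00, 90.00).
semicircular top: A = ½π·65² = 6636.61, centroid at (65.00, 207.59).
triangular fin: A = ½·45·25 = 562.50, centroid at (145.00, 8.33).
ΣA = 30599.11 in², ΣAx_c = 2033942.44 in³, ΣAy_c = 3488361.44 in³.
x_c = 2033942.44/30599.11 = 66.47 in; y_c = 3488361.44/30599.11 = 114.00 in.

x_c = 66.47 in, y_c = 114.00 in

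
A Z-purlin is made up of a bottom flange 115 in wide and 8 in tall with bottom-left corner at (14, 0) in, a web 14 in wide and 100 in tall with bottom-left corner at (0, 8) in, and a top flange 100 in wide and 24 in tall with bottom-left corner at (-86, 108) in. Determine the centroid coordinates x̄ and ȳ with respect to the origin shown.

Part | A | x̄ᵢ | ȳᵢ | A·x̄ᵢ | A·ȳᵢ
bottom flange | 920.00 | 71.50 | 4.00 | 65780.00 | 3680.00
web | 1400.00 | 7.00 | 58.00 | 9800.00 | 81200.00
top flange | 2400.00 | -36.00 | 120.00 | -86400.00 | 288000.00
Σ | 4720.00 |  |  | -10820.00 | 372880.00
x̄ = -10820.00 / 4720.00 = -2.29 in
ȳ = 372880.00 / 4720.00 = 79.00 in

x̄ = -2.29 in, ȳ = 79.00 in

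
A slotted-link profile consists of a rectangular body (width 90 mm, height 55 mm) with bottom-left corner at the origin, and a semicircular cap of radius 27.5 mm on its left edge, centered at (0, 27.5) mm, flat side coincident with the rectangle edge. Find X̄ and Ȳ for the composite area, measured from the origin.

X̄ = 34.03 mm, Ȳ = 27.50 mm

rectangular body: A = 90 × 55 = 4950.00, centroid at (45.00, 27.50).
semicircular end: A = ½π·27.5² = 1187.91, centroid at (-11.67, 27.50).
ΣA = 6137.91 mm²
ΣAX̄ = (4950.00)(45.00) + (1187.91)(-11.67) = 208885.42 mm³
ΣAȲ = (4950.00)(27.50) + (1187.91)(27.50) = 168792.65 mm³
X̄ = 208885.42 / 6137.91 = 34.03 mm
Ȳ = 168792.65 / 6137.91 = 27.50 mm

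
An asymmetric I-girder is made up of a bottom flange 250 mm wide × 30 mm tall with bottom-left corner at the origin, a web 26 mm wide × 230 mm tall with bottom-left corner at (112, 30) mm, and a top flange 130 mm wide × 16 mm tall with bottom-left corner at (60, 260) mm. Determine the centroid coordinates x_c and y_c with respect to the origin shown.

bottom flange: A = 250 × 30 = 7500.00, centroid at (125.00, 15.00).
web: A = 26 × 230 = 5980.00, centroid at (125.00, 145.00).
top flange: A = 130 × 16 = 2080.00, centroid at (125.00, 268.00).
ΣA = 15560.00 mm²
ΣAx_c = (7500.00)(125.00) + (5980.00)(125.00) + (2080.00)(125.00) = 1945000.00 mm³
ΣAy_c = (7500.00)(15.00) + (5980.00)(145.00) + (2080.00)(268.00) = 1537040.00 mm³
x_c = 1945000.00 / 15560.00 = 125.00 mm
y_c = 1537040.00 / 15560.00 = 98.78 mm

x_c = 125.00 mm, y_c = 98.78 mm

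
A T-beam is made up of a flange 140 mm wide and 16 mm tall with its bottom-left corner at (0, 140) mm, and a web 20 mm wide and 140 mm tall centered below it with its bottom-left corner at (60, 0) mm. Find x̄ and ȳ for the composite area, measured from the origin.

x̄ = 70.00 mm, ȳ = 104.67 mm

web: A = 20 × 140 = 2800.00, centroid at (70.00, 70.00).
flange: A = 140 × 16 = 2240.00, centroid at (70.00, 148.00).
ΣA = 5040.00 mm², ΣAx̄ = 352800.00 mm³, ΣAȳ = 527520.00 mm³.
x̄ = 352800.00/5040.00 = 70.00 mm; ȳ = 527520.00/5040.00 = 104.67 mm.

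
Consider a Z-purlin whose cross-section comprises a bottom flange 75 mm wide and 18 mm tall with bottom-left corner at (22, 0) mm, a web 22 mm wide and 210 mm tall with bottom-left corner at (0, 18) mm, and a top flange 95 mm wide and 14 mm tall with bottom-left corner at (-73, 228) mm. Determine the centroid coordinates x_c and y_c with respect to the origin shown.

x_c = 13.32 mm, y_c = 122.32 mm

bottom flange: A = 75 × 18 = 1350.00, centroid at (59.50, 9.00).
web: A = 22 × 210 = 4620.00, centroid at (11.00, 123.00).
top flange: A = 95 × 14 = 1330.00, centroid at (-25.50, 235.00).
ΣA = 7300.00 mm²
ΣAx_c = (1350.00)(59.50) + (4620.00)(11.00) + (1330.00)(-25.50) = 97230.00 mm³
ΣAy_c = (1350.00)(9.00) + (4620.00)(123.00) + (1330.00)(235.00) = 892960.00 mm³
x_c = 97230.00 / 7300.00 = 13.32 mm
y_c = 892960.00 / 7300.00 = 122.32 mm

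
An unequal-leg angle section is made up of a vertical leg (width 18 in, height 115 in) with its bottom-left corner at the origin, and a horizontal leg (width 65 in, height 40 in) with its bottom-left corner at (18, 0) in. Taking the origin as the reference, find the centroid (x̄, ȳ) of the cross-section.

vertical leg: A = 18 × 115 = 2070.00, centroid at (9.00, 57.50).
horizontal leg: A = 65 × 40 = 2600.00, centroid at (50.50, 20.00).
ΣA = 4670.00 in², ΣAx̄ = 149930.00 in³, ΣAȳ = 171025.00 in³.
x̄ = 149930.00/4670.00 = 32.10 in; ȳ = 171025.00/4670.00 = 36.62 in.

x̄ = 32.10 in, ȳ = 36.62 in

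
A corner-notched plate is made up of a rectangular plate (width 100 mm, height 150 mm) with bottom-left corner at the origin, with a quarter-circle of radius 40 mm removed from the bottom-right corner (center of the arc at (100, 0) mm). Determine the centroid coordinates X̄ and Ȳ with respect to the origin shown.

X̄ = 46.98 mm, Ȳ = 80.31 mm

plate: A = 100 × 150 = 15000.00, centroid at (50.00, 75.00).
removed quarter-circle: A = −¼π·40² = -1256.64, centroid at (83.02, 16.98).
ΣA = 13743.36 mm²
ΣAX̄ = (15000.00)(50.00) + (-1256.64)(83.02) = 645669.63 mm³
ΣAȲ = (15000.00)(75.00) + (-1256.64)(16.98) = 1103666.67 mm³
X̄ = 645669.63 / 13743.36 = 46.98 mm
Ȳ = 1103666.67 / 13743.36 = 80.31 mm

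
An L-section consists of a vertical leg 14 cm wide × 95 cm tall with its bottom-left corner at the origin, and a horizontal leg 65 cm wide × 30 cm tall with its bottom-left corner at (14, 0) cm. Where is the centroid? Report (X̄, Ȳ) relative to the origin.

vertical leg: A = 14 × 95 = 1330.00, centroid at (7.00, 47.50).
horizontal leg: A = 65 × 30 = 1950.00, centroid at (46.50, 15.00).
ΣA = 3280.00 cm², ΣAX̄ = 99985.00 cm³, ΣAȲ = 92425.00 cm³.
X̄ = 99985.00/3280.00 = 30.48 cm; Ȳ = 92425.00/3280.00 = 28.18 cm.

X̄ = 30.48 cm, Ȳ = 28.18 cm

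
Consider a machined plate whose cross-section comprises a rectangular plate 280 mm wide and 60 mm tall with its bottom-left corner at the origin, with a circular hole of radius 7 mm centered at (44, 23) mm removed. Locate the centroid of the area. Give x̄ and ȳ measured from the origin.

x̄ = 140.89 mm, ȳ = 30.06 mm

Part | A | x̄ᵢ | ȳᵢ | A·x̄ᵢ | A·ȳᵢ
plate | 16800.00 | 140.00 | 30.00 | 2352000.00 | 504000.00
hole | -153.94 | 44.00 | 23.00 | -6773.27 | -3540.57
Σ | 16646.06 |  |  | 2345226.73 | 500459.43
x̄ = 2345226.73 / 16646.06 = 140.89 mm
ȳ = 500459.43 / 16646.06 = 30.06 mm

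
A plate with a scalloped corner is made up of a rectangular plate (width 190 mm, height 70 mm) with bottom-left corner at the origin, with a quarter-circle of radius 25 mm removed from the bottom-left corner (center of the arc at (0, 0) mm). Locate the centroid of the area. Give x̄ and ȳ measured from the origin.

x̄ = 98.23 mm, ȳ = 35.93 mm

plate: A = 190 × 70 = 13300.00, centroid at (95.00, 35.00).
removed quarter-circle: A = −¼π·25² = -490.87, centroid at (10.61, 10.61).
ΣA = 12809.13 mm²
ΣAx̄ = (13300.00)(95.00) + (-490.87)(10.61) = 1258291.67 mm³
ΣAȳ = (13300.00)(35.00) + (-490.87)(10.61) = 460291.67 mm³
x̄ = 1258291.67 / 12809.13 = 98.23 mm
ȳ = 460291.67 / 12809.13 = 35.93 mm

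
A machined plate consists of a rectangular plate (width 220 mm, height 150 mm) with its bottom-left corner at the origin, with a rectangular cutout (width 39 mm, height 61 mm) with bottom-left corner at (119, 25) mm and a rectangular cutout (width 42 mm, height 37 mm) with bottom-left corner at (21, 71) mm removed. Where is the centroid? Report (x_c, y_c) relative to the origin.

x_c = 111.30 mm, y_c = 75.82 mm

Part | A | x̄ᵢ | ȳᵢ | A·x̄ᵢ | A·ȳᵢ
plate | 33000.00 | 110.00 | 75.00 | 3630000.00 | 2475000.00
hole 1 | -2379.00 | 138.50 | 55.50 | -329491.50 | -132034.50
hole 2 | -1554.00 | 42.00 | 89.50 | -65268.00 | -139083.00
Σ | 29067.00 |  |  | 3235240.50 | 2203882.50
x_c = 3235240.50 / 29067.00 = 111.30 mm
y_c = 2203882.50 / 29067.00 = 75.82 mm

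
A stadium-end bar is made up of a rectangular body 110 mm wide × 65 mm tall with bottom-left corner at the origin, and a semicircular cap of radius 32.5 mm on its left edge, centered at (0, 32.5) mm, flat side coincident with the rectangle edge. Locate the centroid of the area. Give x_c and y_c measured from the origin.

rectangular body: A = 110 × 65 = 7150.00, centroid at (55.00, 32.50).
semicircular end: A = ½π·32.5² = 1659.15, centroid at (-13.79, 32.50).
ΣA = 8809.15 mm²
ΣAx_c = (7150.00)(55.00) + (1659.15)(-13.79) = 370364.58 mm³
ΣAy_c = (7150.00)(32.50) + (1659.15)(32.50) = 286297.49 mm³
x_c = 370364.58 / 8809.15 = 42.04 mm
y_c = 286297.49 / 8809.15 = 32.50 mm

x_c = 42.04 mm, y_c = 32.50 mm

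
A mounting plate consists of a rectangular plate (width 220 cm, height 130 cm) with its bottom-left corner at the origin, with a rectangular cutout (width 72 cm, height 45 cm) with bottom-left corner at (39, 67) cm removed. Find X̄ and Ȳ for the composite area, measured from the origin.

X̄ = 114.47 cm, Ȳ = 61.87 cm

plate: A = 220 × 130 = 28600.00, centroid at (110.00, 65.00).
hole: A = −(72 × 45) = -3240.00, centroid at (75.00, 89.50).
ΣA = 25360.00 cm², ΣAX̄ = 2903000.00 cm³, ΣAȲ = 1569020.00 cm³.
X̄ = 2903000.00/25360.00 = 114.47 cm; Ȳ = 1569020.00/25360.00 = 61.87 cm.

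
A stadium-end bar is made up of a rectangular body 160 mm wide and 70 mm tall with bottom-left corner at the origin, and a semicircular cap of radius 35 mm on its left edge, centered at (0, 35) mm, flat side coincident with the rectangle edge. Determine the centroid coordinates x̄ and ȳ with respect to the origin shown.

rectangular body: A = 160 × 70 = 11200.00, centroid at (80.00, 35.00).
semicircular end: A = ½π·35² = 1924.23, centroid at (-14.85, 35.00).
ΣA = 13124.23 mm²
ΣAx̄ = (11200.00)(80.00) + (1924.23)(-14.85) = 867416.67 mm³
ΣAȳ = (11200.00)(35.00) + (1924.23)(35.00) = 459347.89 mm³
x̄ = 867416.67 / 13124.23 = 66.09 mm
ȳ = 459347.89 / 13124.23 = 35.00 mm

x̄ = 66.09 mm, ȳ = 35.00 mm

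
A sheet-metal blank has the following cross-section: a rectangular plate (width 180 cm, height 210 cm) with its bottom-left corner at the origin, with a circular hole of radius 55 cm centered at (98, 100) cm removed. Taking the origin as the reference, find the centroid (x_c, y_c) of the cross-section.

plate: A = 180 × 210 = 37800.00, centroid at (90.00, 105.00).
hole: A = −π·55² = -9503.32, centroid at (98.00, 100.00).
ΣA = 28296.68 cm², ΣAx_c = 2470674.86 cm³, ΣAy_c = 3018668.22 cm³.
x_c = 2470674.86/28296.68 = 87.31 cm; y_c = 3018668.22/28296.68 = 106.68 cm.

x_c = 87.31 cm, y_c = 106.68 cm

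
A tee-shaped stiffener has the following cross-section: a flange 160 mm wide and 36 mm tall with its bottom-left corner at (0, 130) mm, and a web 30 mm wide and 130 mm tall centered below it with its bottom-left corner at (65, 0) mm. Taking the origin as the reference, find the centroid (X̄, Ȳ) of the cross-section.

X̄ = 80.00 mm, Ȳ = 114.49 mm

web: A = 30 × 130 = 3900.00, centroid at (80.00, 65.00).
flange: A = 160 × 36 = 5760.00, centroid at (80.00, 148.00).
ΣA = 9660.00 mm², ΣAX̄ = 772800.00 mm³, ΣAȲ = 1105980.00 mm³.
X̄ = 772800.00/9660.00 = 80.00 mm; Ȳ = 1105980.00/9660.00 = 114.49 mm.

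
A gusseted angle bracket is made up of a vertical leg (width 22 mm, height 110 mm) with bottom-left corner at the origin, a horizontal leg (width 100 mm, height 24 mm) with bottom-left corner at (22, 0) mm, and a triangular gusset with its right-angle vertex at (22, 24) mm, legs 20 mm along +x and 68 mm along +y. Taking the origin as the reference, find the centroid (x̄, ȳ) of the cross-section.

Part | A | x̄ᵢ | ȳᵢ | A·x̄ᵢ | A·ȳᵢ
vertical leg | 2420.00 | 11.00 | 55.00 | 26620.00 | 133100.00
horizontal leg | 2400.00 | 72.00 | 12.00 | 172800.00 | 28800.00
gusset | 680.00 | 28.67 | 46.67 | 19493.33 | 31733.33
Σ | 5500.00 |  |  | 218913.33 | 193633.33
x̄ = 218913.33 / 5500.00 = 39.80 mm
ȳ = 193633.33 / 5500.00 = 35.21 mm

x̄ = 39.80 mm, ȳ = 35.21 mm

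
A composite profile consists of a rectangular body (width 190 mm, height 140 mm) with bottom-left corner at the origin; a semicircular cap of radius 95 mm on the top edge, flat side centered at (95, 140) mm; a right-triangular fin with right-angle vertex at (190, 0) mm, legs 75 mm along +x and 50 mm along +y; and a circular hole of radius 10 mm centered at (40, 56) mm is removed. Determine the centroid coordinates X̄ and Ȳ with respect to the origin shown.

X̄ = 100.72 mm, Ȳ = 104.68 mm

rectangular body: A = 190 × 140 = 26600.00, centroid at (95.00, 70.00).
semicircular top: A = ½π·95² = 14176.44, centroid at (95.00, 180.32).
triangular fin: A = ½·75·50 = 1875.00, centroid at (215.00, 16.67).
hole: A = −π·10² = -314.16, centroid at (40.00, 56.00).
ΣA = 42337.28 mm², ΣAX̄ = 4264320.13 mm³, ΣAȲ = 4431941.57 mm³.
X̄ = 4264320.13/42337.28 = 100.72 mm; Ȳ = 4431941.57/42337.28 = 104.68 mm.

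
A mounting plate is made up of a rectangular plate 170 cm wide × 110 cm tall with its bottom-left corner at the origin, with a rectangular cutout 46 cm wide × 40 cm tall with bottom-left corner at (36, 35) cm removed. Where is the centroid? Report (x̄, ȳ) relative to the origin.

x̄ = 87.84 cm, ȳ = 55.00 cm

Part | A | x̄ᵢ | ȳᵢ | A·x̄ᵢ | A·ȳᵢ
plate | 18700.00 | 85.00 | 55.00 | 1589500.00 | 1028500.00
hole | -1840.00 | 59.00 | 55.00 | -108560.00 | -101200.00
Σ | 16860.00 |  |  | 1480940.00 | 927300.00
x̄ = 1480940.00 / 16860.00 = 87.84 cm
ȳ = 927300.00 / 16860.00 = 55.00 cm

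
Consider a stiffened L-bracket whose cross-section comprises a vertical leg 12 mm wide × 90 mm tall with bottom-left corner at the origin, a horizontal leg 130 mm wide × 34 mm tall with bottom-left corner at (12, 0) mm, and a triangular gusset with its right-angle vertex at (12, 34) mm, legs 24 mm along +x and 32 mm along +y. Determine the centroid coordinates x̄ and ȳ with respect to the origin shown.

vertical leg: A = 12 × 90 = 1080.00, centroid at (6.00, 45.00).
horizontal leg: A = 130 × 34 = 4420.00, centroid at (77.00, 17.00).
gusset: A = ½·24·32 = 384.00, centroid at (20.00, 44.67).
ΣA = 5884.00 mm², ΣAx̄ = 354500.00 mm³, ΣAȳ = 140892.00 mm³.
x̄ = 354500.00/5884.00 = 60.25 mm; ȳ = 140892.00/5884.00 = 23.94 mm.

x̄ = 60.25 mm, ȳ = 23.94 mm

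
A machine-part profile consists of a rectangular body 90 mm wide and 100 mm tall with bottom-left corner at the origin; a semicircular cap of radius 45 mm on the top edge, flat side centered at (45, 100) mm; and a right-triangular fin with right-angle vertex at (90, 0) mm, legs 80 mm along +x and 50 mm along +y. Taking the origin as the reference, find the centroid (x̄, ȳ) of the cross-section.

rectangular body: A = 90 × 100 = 9000.00, centroid at (45.00, 50.00).
semicircular top: A = ½π·45² = 3180.86, centroid at (45.00, 119.10).
triangular fin: A = ½·80·50 = 2000.00, centroid at (116.67, 16.67).
ΣA = 14180.86 mm², ΣAx̄ = 781472.15 mm³, ΣAȳ = 862169.59 mm³.
x̄ = 781472.15/14180.86 = 55.11 mm; ȳ = 862169.59/14180.86 = 60.80 mm.

x̄ = 55.11 mm, ȳ = 60.80 mm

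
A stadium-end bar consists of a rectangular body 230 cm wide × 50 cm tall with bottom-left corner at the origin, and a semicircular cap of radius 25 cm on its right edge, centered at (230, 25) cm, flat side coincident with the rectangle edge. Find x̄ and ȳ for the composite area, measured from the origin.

rectangular body: A = 230 × 50 = 11500.00, centroid at (115.00, 25.00).
semicircular end: A = ½π·25² = 981.75, centroid at (240.61, 25.00).
ΣA = 12481.75 cm², ΣAx̄ = 1558718.64 cm³, ΣAȳ = 312043.69 cm³.
x̄ = 1558718.64/12481.75 = 124.88 cm; ȳ = 312043.69/12481.75 = 25.00 cm.

x̄ = 124.88 cm, ȳ = 25.00 cm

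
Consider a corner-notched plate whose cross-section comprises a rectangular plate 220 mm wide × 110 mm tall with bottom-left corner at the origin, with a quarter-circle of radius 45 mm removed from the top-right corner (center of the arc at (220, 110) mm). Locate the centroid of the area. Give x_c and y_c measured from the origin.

plate: A = 220 × 110 = 24200.00, centroid at (110.00, 55.00).
removed quarter-circle: A = −¼π·45² = -1590.43, centroid at (200.90, 90.90).
ΣA = 22609.57 mm²
ΣAx_c = (24200.00)(110.00) + (-1590.43)(200.90) = 2342480.12 mm³
ΣAy_c = (24200.00)(55.00) + (-1590.43)(90.90) = 1186427.56 mm³
x_c = 2342480.12 / 22609.57 = 103.61 mm
y_c = 1186427.56 / 22609.57 = 52.47 mm

x_c = 103.61 mm, y_c = 52.47 mm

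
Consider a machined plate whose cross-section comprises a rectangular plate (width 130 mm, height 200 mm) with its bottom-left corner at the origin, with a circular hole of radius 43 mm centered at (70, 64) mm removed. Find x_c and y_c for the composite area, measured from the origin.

x_c = 63.56 mm, y_c = 110.36 mm

plate: A = 130 × 200 = 26000.00, centroid at (65.00, 100.00).
hole: A = −π·43² = -5808.80, centroid at (70.00, 64.00).
ΣA = 20191.20 mm²
ΣAx_c = (26000.00)(65.00) + (-5808.80)(70.00) = 1283383.66 mm³
ΣAy_c = (26000.00)(100.00) + (-5808.80)(64.00) = 2228236.49 mm³
x_c = 1283383.66 / 20191.20 = 63.56 mm
y_c = 2228236.49 / 20191.20 = 110.36 mm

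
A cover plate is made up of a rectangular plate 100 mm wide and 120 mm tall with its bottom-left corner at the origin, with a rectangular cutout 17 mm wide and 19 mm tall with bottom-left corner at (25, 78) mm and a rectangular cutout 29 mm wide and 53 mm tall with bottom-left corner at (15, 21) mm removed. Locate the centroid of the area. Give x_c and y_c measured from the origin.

Part | A | x̄ᵢ | ȳᵢ | A·x̄ᵢ | A·ȳᵢ
plate | 12000.00 | 50.00 | 60.00 | 600000.00 | 720000.00
hole 1 | -323.00 | 33.50 | 87.50 | -10820.50 | -28262.50
hole 2 | -1537.00 | 29.50 | 47.50 | -45341.50 | -73007.50
Σ | 10140.00 |  |  | 543838.00 | 618730.00
x_c = 543838.00 / 10140.00 = 53.63 mm
y_c = 618730.00 / 10140.00 = 61.02 mm

x_c = 53.63 mm, y_c = 61.02 mm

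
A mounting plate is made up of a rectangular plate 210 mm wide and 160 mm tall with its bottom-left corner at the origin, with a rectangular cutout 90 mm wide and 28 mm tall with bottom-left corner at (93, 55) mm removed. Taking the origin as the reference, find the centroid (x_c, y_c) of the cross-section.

plate: A = 210 × 160 = 33600.00, centroid at (105.00, 80.00).
hole: A = −(90 × 28) = -2520.00, centroid at (138.00, 69.00).
ΣA = 31080.00 mm²
ΣAx_c = (33600.00)(105.00) + (-2520.00)(138.00) = 3180240.00 mm³
ΣAy_c = (33600.00)(80.00) + (-2520.00)(69.00) = 2514120.00 mm³
x_c = 3180240.00 / 31080.00 = 102.32 mm
y_c = 2514120.00 / 31080.00 = 80.89 mm

x_c = 102.32 mm, y_c = 80.89 mm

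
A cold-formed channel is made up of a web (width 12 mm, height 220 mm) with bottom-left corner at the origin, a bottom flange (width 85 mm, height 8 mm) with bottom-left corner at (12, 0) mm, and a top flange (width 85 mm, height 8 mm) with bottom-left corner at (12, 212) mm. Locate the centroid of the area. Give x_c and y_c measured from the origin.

Part | A | x̄ᵢ | ȳᵢ | A·x̄ᵢ | A·ȳᵢ
web | 2640.00 | 6.00 | 110.00 | 15840.00 | 290400.00
bottom flange | 680.00 | 54.50 | 4.00 | 37060.00 | 2720.00
top flange | 680.00 | 54.50 | 216.00 | 37060.00 | 146880.00
Σ | 4000.00 |  |  | 89960.00 | 440000.00
x_c = 89960.00 / 4000.00 = 22.49 mm
y_c = 440000.00 / 4000.00 = 110.00 mm

x_c = 22.49 mm, y_c = 110.00 mm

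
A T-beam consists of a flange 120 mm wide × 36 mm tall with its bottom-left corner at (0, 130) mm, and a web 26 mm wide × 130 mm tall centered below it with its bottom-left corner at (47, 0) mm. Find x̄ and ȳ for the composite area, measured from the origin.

web: A = 26 × 130 = 3380.00, centroid at (60.00, 65.00).
flange: A = 120 × 36 = 4320.00, centroid at (60.00, 148.00).
ΣA = 7700.00 mm², ΣAx̄ = 462000.00 mm³, ΣAȳ = 859060.00 mm³.
x̄ = 462000.00/7700.00 = 60.00 mm; ȳ = 859060.00/7700.00 = 111.57 mm.

x̄ = 60.00 mm, ȳ = 111.57 mm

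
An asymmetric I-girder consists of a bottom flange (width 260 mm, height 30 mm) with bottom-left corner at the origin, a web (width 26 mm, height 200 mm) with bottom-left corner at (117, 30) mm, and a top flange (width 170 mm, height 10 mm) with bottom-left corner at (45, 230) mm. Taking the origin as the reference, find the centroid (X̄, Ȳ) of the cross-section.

bottom flange: A = 260 × 30 = 7800.00, centroid at (130.00, 15.00).
web: A = 26 × 200 = 5200.00, centroid at (130.00, 130.00).
top flange: A = 170 × 10 = 1700.00, centroid at (130.00, 235.00).
ΣA = 14700.00 mm², ΣAX̄ = 1911000.00 mm³, ΣAȲ = 1192500.00 mm³.
X̄ = 1911000.00/14700.00 = 130.00 mm; Ȳ = 1192500.00/14700.00 = 81.12 mm.

X̄ = 130.00 mm, Ȳ = 81.12 mm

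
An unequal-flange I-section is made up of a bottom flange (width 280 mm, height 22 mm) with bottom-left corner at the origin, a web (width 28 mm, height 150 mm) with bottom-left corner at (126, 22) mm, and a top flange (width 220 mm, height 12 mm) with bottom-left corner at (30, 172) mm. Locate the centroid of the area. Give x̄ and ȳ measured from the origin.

x̄ = 140.00 mm, ȳ = 72.70 mm

bottom flange: A = 280 × 22 = 6160.00, centroid at (140.00, 11.00).
web: A = 28 × 150 = 4200.00, centroid at (140.00, 97.00).
top flange: A = 220 × 12 = 2640.00, centroid at (140.00, 178.00).
ΣA = 13000.00 mm², ΣAx̄ = 1820000.00 mm³, ΣAȳ = 945080.00 mm³.
x̄ = 1820000.00/13000.00 = 140.00 mm; ȳ = 945080.00/13000.00 = 72.70 mm.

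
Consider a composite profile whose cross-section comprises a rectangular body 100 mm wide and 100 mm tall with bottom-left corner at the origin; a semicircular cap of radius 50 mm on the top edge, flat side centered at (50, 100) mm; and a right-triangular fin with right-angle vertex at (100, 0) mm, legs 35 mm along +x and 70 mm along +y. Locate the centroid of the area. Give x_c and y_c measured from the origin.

Part | A | x̄ᵢ | ȳᵢ | A·x̄ᵢ | A·ȳᵢ
rectangular body | 10000.00 | 50.00 | 50.00 | 500000.00 | 500000.00
semicircular top | 3926.99 | 50.00 | 121.22 | 196349.54 | 476032.42
triangular fin | 1225.00 | 111.67 | 23.33 | 136791.67 | 28583.33
Σ | 15151.99 |  |  | 833141.21 | 1004615.75
x_c = 833141.21 / 15151.99 = 54.99 mm
y_c = 1004615.75 / 15151.99 = 66.30 mm

x_c = 54.99 mm, y_c = 66.30 mm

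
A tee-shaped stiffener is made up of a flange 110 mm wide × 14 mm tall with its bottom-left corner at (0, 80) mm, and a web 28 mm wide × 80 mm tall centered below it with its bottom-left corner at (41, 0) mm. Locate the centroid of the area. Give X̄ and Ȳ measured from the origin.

X̄ = 55.00 mm, Ȳ = 59.15 mm

Part | A | x̄ᵢ | ȳᵢ | A·x̄ᵢ | A·ȳᵢ
web | 2240.00 | 55.00 | 40.00 | 123200.00 | 89600.00
flange | 1540.00 | 55.00 | 87.00 | 84700.00 | 133980.00
Σ | 3780.00 |  |  | 207900.00 | 223580.00
X̄ = 207900.00 / 3780.00 = 55.00 mm
Ȳ = 223580.00 / 3780.00 = 59.15 mm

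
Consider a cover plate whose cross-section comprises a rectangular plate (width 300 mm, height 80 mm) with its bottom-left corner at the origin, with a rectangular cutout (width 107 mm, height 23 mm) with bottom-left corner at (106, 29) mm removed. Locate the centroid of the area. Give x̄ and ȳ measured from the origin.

Part | A | x̄ᵢ | ȳᵢ | A·x̄ᵢ | A·ȳᵢ
plate | 24000.00 | 150.00 | 40.00 | 3600000.00 | 960000.00
hole | -2461.00 | 159.50 | 40.50 | -392529.50 | -99670.50
Σ | 21539.00 |  |  | 3207470.50 | 860329.50
x̄ = 3207470.50 / 21539.00 = 148.91 mm
ȳ = 860329.50 / 21539.00 = 39.94 mm

x̄ = 148.91 mm, ȳ = 39.94 mm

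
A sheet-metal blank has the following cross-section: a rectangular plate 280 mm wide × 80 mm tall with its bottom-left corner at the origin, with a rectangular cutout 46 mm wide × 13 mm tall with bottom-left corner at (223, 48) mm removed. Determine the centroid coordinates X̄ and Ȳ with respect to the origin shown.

Part | A | x̄ᵢ | ȳᵢ | A·x̄ᵢ | A·ȳᵢ
plate | 22400.00 | 140.00 | 40.00 | 3136000.00 | 896000.00
hole | -598.00 | 246.00 | 54.50 | -147108.00 | -32591.00
Σ | 21802.00 |  |  | 2988892.00 | 863409.00
X̄ = 2988892.00 / 21802.00 = 137.09 mm
Ȳ = 863409.00 / 21802.00 = 39.60 mm

X̄ = 137.09 mm, Ȳ = 39.60 mm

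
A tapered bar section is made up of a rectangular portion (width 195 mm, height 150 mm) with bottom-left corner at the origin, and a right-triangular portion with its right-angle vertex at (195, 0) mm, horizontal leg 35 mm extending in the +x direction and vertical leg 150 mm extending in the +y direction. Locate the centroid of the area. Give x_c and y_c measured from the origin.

x_c = 106.49 mm, y_c = 72.94 mm

rectangular portion: A = 195 × 150 = 29250.00, centroid at (97.50, 75.00).
triangular portion: A = ½·35·150 = 2625.00, centroid at (206.67, 50.00).
ΣA = 31875.00 mm², ΣAx_c = 3394375.00 mm³, ΣAy_c = 2325000.00 mm³.
x_c = 3394375.00/31875.00 = 106.49 mm; y_c = 2325000.00/31875.00 = 72.94 mm.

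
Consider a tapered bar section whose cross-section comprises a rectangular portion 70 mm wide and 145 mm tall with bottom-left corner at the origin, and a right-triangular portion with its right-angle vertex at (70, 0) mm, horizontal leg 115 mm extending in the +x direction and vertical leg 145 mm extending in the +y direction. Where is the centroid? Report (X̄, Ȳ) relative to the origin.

Part | A | x̄ᵢ | ȳᵢ | A·x̄ᵢ | A·ȳᵢ
rectangular portion | 10150.00 | 35.00 | 72.50 | 355250.00 | 735875.00
triangular portion | 8337.50 | 108.33 | 48.33 | 903229.17 | 402979.17
Σ | 18487.50 |  |  | 1258479.17 | 1138854.17
X̄ = 1258479.17 / 18487.50 = 68.07 mm
Ȳ = 1138854.17 / 18487.50 = 61.60 mm

X̄ = 68.07 mm, Ȳ = 61.60 mm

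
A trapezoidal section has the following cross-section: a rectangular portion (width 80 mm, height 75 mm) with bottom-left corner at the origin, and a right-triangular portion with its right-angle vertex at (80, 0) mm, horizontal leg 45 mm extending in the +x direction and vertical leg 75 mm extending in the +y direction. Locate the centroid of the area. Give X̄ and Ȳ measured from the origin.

rectangular portion: A = 80 × 75 = 6000.00, centroid at (40.00, 37.50).
triangular portion: A = ½·45·75 = 1687.50, centroid at (95.00, 25.00).
ΣA = 7687.50 mm²
ΣAX̄ = (6000.00)(40.00) + (1687.50)(95.00) = 400312.50 mm³
ΣAȲ = (6000.00)(37.50) + (1687.50)(25.00) = 267187.50 mm³
X̄ = 400312.50 / 7687.50 = 52.07 mm
Ȳ = 267187.50 / 7687.50 = 34.76 mm

X̄ = 52.07 mm, Ȳ = 34.76 mm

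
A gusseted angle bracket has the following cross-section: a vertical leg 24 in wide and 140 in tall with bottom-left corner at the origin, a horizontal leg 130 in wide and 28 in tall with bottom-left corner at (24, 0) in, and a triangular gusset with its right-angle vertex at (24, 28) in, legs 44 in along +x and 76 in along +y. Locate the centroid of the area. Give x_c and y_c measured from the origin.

vertical leg: A = 24 × 140 = 3360.00, centroid at (12.00, 70.00).
horizontal leg: A = 130 × 28 = 3640.00, centroid at (89.00, 14.00).
gusset: A = ½·44·76 = 1672.00, centroid at (38.67, 53.33).
ΣA = 8672.00 in²
ΣAx_c = (3360.00)(12.00) + (3640.00)(89.00) + (1672.00)(38.67) = 428930.67 in³
ΣAy_c = (3360.00)(70.00) + (3640.00)(14.00) + (1672.00)(53.33) = 375333.33 in³
x_c = 428930.67 / 8672.00 = 49.46 in
y_c = 375333.33 / 8672.00 = 43.28 in

x_c = 49.46 in, y_c = 43.28 in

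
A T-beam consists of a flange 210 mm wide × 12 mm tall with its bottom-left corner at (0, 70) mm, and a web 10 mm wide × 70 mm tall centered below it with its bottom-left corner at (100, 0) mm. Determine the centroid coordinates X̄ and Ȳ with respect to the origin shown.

Part | A | x̄ᵢ | ȳᵢ | A·x̄ᵢ | A·ȳᵢ
web | 700.00 | 105.00 | 35.00 | 73500.00 | 24500.00
flange | 2520.00 | 105.00 | 76.00 | 264600.00 | 191520.00
Σ | 3220.00 |  |  | 338100.00 | 216020.00
X̄ = 338100.00 / 3220.00 = 105.00 mm
Ȳ = 216020.00 / 3220.00 = 67.09 mm

X̄ = 105.00 mm, Ȳ = 67.09 mm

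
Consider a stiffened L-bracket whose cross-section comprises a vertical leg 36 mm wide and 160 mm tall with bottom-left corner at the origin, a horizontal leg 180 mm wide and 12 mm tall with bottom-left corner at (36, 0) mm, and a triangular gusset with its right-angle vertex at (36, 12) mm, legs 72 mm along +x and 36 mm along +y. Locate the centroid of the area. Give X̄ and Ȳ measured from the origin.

X̄ = 49.22 mm, Ȳ = 54.78 mm

Part | A | x̄ᵢ | ȳᵢ | A·x̄ᵢ | A·ȳᵢ
vertical leg | 5760.00 | 18.00 | 80.00 | 103680.00 | 460800.00
horizontal leg | 2160.00 | 126.00 | 6.00 | 272160.00 | 12960.00
gusset | 1296.00 | 60.00 | 24.00 | 77760.00 | 31104.00
Σ | 9216.00 |  |  | 453600.00 | 504864.00
X̄ = 453600.00 / 9216.00 = 49.22 mm
Ȳ = 504864.00 / 9216.00 = 54.78 mm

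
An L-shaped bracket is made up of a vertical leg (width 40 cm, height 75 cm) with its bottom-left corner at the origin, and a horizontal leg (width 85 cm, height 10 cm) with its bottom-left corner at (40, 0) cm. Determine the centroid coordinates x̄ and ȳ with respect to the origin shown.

x̄ = 33.80 cm, ȳ = 30.32 cm

vertical leg: A = 40 × 75 = 3000.00, centroid at (20.00, 37.50).
horizontal leg: A = 85 × 10 = 850.00, centroid at (82.50, 5.00).
ΣA = 3850.00 cm²
ΣAx̄ = (3000.00)(20.00) + (850.00)(82.50) = 130125.00 cm³
ΣAȳ = (3000.00)(37.50) + (850.00)(5.00) = 116750.00 cm³
x̄ = 130125.00 / 3850.00 = 33.80 cm
ȳ = 116750.00 / 3850.00 = 30.32 cm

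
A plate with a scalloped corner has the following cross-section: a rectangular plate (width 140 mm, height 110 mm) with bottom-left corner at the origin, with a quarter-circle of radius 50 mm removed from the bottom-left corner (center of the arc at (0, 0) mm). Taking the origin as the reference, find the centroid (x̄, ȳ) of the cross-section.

x̄ = 77.13 mm, ȳ = 59.94 mm

Part | A | x̄ᵢ | ȳᵢ | A·x̄ᵢ | A·ȳᵢ
plate | 15400.00 | 70.00 | 55.00 | 1078000.00 | 847000.00
removed quarter-circle | -1963.50 | 21.22 | 21.22 | -41666.67 | -41666.67
Σ | 13436.50 |  |  | 1036333.33 | 805333.33
x̄ = 1036333.33 / 13436.50 = 77.13 mm
ȳ = 805333.33 / 13436.50 = 59.94 mm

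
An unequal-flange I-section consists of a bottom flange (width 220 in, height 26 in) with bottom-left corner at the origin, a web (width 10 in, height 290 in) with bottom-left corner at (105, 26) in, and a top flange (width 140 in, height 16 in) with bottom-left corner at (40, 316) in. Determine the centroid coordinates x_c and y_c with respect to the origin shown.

bottom flange: A = 220 × 26 = 5720.00, centroid at (110.00, 13.00).
web: A = 10 × 290 = 2900.00, centroid at (110.00, 171.00).
top flange: A = 140 × 16 = 2240.00, centroid at (110.00, 324.00).
ΣA = 10860.00 in²
ΣAx_c = (5720.00)(110.00) + (2900.00)(110.00) + (2240.00)(110.00) = 1194600.00 in³
ΣAy_c = (5720.00)(13.00) + (2900.00)(171.00) + (2240.00)(324.00) = 1296020.00 in³
x_c = 1194600.00 / 10860.00 = 110.00 in
y_c = 1296020.00 / 10860.00 = 119.34 in

x_c = 110.00 in, y_c = 119.34 in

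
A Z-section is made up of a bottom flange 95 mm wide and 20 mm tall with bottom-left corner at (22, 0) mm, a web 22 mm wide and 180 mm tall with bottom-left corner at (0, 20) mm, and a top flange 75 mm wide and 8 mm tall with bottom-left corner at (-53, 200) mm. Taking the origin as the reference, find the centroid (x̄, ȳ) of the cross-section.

x̄ = 25.74 mm, ȳ = 89.32 mm

bottom flange: A = 95 × 20 = 1900.00, centroid at (69.50, 10.00).
web: A = 22 × 180 = 3960.00, centroid at (11.00, 110.00).
top flange: A = 75 × 8 = 600.00, centroid at (-15.50, 204.00).
ΣA = 6460.00 mm²
ΣAx̄ = (1900.00)(69.50) + (3960.00)(11.00) + (600.00)(-15.50) = 166310.00 mm³
ΣAȳ = (1900.00)(10.00) + (3960.00)(110.00) + (600.00)(204.00) = 577000.00 mm³
x̄ = 166310.00 / 6460.00 = 25.74 mm
ȳ = 577000.00 / 6460.00 = 89.32 mm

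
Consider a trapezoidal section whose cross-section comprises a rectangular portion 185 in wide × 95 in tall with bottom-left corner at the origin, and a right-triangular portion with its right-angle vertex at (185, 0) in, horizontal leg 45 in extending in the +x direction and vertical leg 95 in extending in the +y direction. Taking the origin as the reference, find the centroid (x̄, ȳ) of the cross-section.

rectangular portion: A = 185 × 95 = 17575.00, centroid at (92.50, 47.50).
triangular portion: A = ½·45·95 = 2137.50, centroid at (200.00, 31.67).
ΣA = 19712.50 in², ΣAx̄ = 2053187.50 in³, ΣAȳ = 902500.00 in³.
x̄ = 2053187.50/19712.50 = 104.16 in; ȳ = 902500.00/19712.50 = 45.78 in.

x̄ = 104.16 in, ȳ = 45.78 in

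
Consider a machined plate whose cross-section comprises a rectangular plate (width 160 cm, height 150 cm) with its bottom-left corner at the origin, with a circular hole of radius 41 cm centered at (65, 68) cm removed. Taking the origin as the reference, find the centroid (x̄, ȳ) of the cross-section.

x̄ = 84.23 cm, ȳ = 76.97 cm

plate: A = 160 × 150 = 24000.00, centroid at (80.00, 75.00).
hole: A = −π·41² = -5281.02, centroid at (65.00, 68.00).
ΣA = 18718.98 cm², ΣAx̄ = 1576733.88 cm³, ΣAȳ = 1440890.83 cm³.
x̄ = 1576733.88/18718.98 = 84.23 cm; ȳ = 1440890.83/18718.98 = 76.97 cm.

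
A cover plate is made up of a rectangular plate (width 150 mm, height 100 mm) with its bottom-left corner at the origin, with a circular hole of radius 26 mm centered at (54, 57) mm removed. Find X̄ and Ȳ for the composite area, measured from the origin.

plate: A = 150 × 100 = 15000.00, centroid at (75.00, 50.00).
hole: A = −π·26² = -2123.72, centroid at (54.00, 57.00).
ΣA = 12876.28 mm²
ΣAX̄ = (15000.00)(75.00) + (-2123.72)(54.00) = 1010319.30 mm³
ΣAȲ = (15000.00)(50.00) + (-2123.72)(57.00) = 628948.15 mm³
X̄ = 1010319.30 / 12876.28 = 78.46 mm
Ȳ = 628948.15 / 12876.28 = 48.85 mm

X̄ = 78.46 mm, Ȳ = 48.85 mm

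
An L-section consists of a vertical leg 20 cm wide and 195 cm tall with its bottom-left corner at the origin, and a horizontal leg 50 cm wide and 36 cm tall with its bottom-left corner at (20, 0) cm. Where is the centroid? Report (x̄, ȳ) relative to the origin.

vertical leg: A = 20 × 195 = 3900.00, centroid at (10.00, 97.50).
horizontal leg: A = 50 × 36 = 1800.00, centroid at (45.00, 18.00).
ΣA = 5700.00 cm², ΣAx̄ = 120000.00 cm³, ΣAȳ = 412650.00 cm³.
x̄ = 120000.00/5700.00 = 21.05 cm; ȳ = 412650.00/5700.00 = 72.39 cm.

x̄ = 21.05 cm, ȳ = 72.39 cm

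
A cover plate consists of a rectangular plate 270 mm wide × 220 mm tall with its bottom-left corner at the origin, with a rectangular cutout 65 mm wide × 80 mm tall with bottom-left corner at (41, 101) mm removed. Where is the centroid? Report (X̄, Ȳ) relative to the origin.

X̄ = 140.90 mm, Ȳ = 107.03 mm

plate: A = 270 × 220 = 59400.00, centroid at (135.00, 110.00).
hole: A = −(65 × 80) = -5200.00, centroid at (73.50, 141.00).
ΣA = 54200.00 mm²
ΣAX̄ = (59400.00)(135.00) + (-5200.00)(73.50) = 7636800.00 mm³
ΣAȲ = (59400.00)(110.00) + (-5200.00)(141.00) = 5800800.00 mm³
X̄ = 7636800.00 / 54200.00 = 140.90 mm
Ȳ = 5800800.00 / 54200.00 = 107.03 mm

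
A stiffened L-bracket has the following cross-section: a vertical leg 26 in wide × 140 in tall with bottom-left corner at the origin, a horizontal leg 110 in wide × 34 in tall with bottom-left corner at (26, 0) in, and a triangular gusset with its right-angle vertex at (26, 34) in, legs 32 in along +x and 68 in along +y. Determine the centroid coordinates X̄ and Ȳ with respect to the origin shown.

X̄ = 46.07 in, Ȳ = 44.88 in

vertical leg: A = 26 × 140 = 3640.00, centroid at (13.00, 70.00).
horizontal leg: A = 110 × 34 = 3740.00, centroid at (81.00, 17.00).
gusset: A = ½·32·68 = 1088.00, centroid at (36.67, 56.67).
ΣA = 8468.00 in², ΣAX̄ = 390153.33 in³, ΣAȲ = 380033.33 in³.
X̄ = 390153.33/8468.00 = 46.07 in; Ȳ = 380033.33/8468.00 = 44.88 in.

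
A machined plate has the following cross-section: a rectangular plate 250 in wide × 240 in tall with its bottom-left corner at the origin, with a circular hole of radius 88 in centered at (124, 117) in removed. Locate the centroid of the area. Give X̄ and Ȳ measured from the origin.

plate: A = 250 × 240 = 60000.00, centroid at (125.00, 120.00).
hole: A = −π·88² = -24328.49, centroid at (124.00, 117.00).
ΣA = 35671.51 in², ΣAX̄ = 4483266.80 in³, ΣAȲ = 4353566.26 in³.
X̄ = 4483266.80/35671.51 = 125.68 in; Ȳ = 4353566.26/35671.51 = 122.05 in.

X̄ = 125.68 in, Ȳ = 122.05 in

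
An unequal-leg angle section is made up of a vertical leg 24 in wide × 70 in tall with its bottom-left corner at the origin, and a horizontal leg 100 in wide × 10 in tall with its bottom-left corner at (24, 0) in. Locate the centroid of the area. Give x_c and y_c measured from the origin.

x_c = 35.13 in, y_c = 23.81 in

vertical leg: A = 24 × 70 = 1680.00, centroid at (12.00, 35.00).
horizontal leg: A = 100 × 10 = 1000.00, centroid at (74.00, 5.00).
ΣA = 2680.00 in², ΣAx_c = 94160.00 in³, ΣAy_c = 63800.00 in³.
x_c = 94160.00/2680.00 = 35.13 in; y_c = 63800.00/2680.00 = 23.81 in.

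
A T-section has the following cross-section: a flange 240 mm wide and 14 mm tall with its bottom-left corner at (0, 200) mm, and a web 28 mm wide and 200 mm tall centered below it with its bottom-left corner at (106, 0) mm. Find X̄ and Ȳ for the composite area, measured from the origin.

X̄ = 120.00 mm, Ȳ = 140.12 mm

web: A = 28 × 200 = 5600.00, centroid at (120.00, 100.00).
flange: A = 240 × 14 = 3360.00, centroid at (120.00, 207.00).
ΣA = 8960.00 mm², ΣAX̄ = 1075200.00 mm³, ΣAȲ = 1255520.00 mm³.
X̄ = 1075200.00/8960.00 = 120.00 mm; Ȳ = 1255520.00/8960.00 = 140.12 mm.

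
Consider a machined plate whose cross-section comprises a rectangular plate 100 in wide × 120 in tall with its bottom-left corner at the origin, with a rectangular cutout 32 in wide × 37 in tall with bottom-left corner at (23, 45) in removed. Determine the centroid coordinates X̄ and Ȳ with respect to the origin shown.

plate: A = 100 × 120 = 12000.00, centroid at (50.00, 60.00).
hole: A = −(32 × 37) = -1184.00, centroid at (39.00, 63.50).
ΣA = 10816.00 in²
ΣAX̄ = (12000.00)(50.00) + (-1184.00)(39.00) = 553824.00 in³
ΣAȲ = (12000.00)(60.00) + (-1184.00)(63.50) = 644816.00 in³
X̄ = 553824.00 / 10816.00 = 51.20 in
Ȳ = 644816.00 / 10816.00 = 59.62 in

X̄ = 51.20 in, Ȳ = 59.62 in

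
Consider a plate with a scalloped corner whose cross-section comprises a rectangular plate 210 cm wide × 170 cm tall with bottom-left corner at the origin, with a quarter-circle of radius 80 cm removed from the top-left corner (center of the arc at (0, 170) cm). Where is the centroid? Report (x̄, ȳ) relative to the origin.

x̄ = 116.64 cm, ȳ = 76.63 cm

plate: A = 210 × 170 = 35700.00, centroid at (105.00, 85.00).
removed quarter-circle: A = −¼π·80² = -5026.55, centroid at (33.95, 136.05).
ΣA = 30673.45 cm²
ΣAx̄ = (35700.00)(105.00) + (-5026.55)(33.95) = 3577833.33 cm³
ΣAȳ = (35700.00)(85.00) + (-5026.55)(136.05) = 2350653.46 cm³
x̄ = 3577833.33 / 30673.45 = 116.64 cm
ȳ = 2350653.46 / 30673.45 = 76.63 cm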